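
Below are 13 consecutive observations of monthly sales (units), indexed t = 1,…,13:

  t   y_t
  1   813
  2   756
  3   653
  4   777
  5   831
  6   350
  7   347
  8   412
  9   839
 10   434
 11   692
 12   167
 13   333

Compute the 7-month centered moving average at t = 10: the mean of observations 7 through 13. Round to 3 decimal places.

Sum of periods 7–13: 347 + 412 + 839 + 434 + 692 + 167 + 333 = 3224
Divide by 7: 3224 / 7 = 460.571

460.571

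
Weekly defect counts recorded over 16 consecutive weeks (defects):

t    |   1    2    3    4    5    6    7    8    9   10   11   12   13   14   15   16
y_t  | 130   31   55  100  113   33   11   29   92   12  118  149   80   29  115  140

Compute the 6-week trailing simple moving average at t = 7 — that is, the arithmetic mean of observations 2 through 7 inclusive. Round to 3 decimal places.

57.167

Sum of periods 2–7: 31 + 55 + 100 + 113 + 33 + 11 = 343
Divide by 6: 343 / 6 = 57.167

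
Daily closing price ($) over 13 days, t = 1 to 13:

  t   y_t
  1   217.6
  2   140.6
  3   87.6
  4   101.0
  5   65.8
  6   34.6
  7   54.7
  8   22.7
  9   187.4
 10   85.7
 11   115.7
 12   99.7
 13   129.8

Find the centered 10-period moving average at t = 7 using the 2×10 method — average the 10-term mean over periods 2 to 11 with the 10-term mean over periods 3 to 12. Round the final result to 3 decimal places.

87.535

Sum over 2–11: 140.6 + 87.6 + 101.0 + 65.8 + 34.6 + 54.7 + 22.7 + 187.4 + 85.7 + 115.7 = 895.8
Sum over 3–12: 87.6 + 101.0 + 65.8 + 34.6 + 54.7 + 22.7 + 187.4 + 85.7 + 115.7 + 99.7 = 854.9
CMA at t=7 = (895.8 + 854.9) / (2·10) = 1750.7 / 20 = 87.535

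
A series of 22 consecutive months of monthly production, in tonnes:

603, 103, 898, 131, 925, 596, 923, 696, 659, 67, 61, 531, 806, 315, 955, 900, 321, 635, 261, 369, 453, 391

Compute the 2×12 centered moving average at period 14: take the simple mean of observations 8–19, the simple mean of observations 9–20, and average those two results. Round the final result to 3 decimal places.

Sum over 8–19: 696 + 659 + 67 + 61 + 531 + 806 + 315 + 955 + 900 + 321 + 635 + 261 = 6207
Sum over 9–20: 659 + 67 + 61 + 531 + 806 + 315 + 955 + 900 + 321 + 635 + 261 + 369 = 5880
CMA at t=14 = (6207 + 5880) / (2·12) = 12087 / 24 = 503.625

503.625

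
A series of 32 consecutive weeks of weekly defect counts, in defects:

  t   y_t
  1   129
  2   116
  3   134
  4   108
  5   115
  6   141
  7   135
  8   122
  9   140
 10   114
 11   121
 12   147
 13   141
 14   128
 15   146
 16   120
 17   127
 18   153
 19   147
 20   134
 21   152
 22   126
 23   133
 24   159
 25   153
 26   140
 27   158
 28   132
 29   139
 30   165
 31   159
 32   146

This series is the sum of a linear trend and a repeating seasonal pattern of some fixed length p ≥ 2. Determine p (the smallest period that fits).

First differences y_{t+1} − y_t: -13, 18, -26, 7, 26, -6, -13, 18, -26, 7, 26, -6, -13, 18, …
The difference pattern repeats every 6 terms and not for any smaller step, so p = 6.

6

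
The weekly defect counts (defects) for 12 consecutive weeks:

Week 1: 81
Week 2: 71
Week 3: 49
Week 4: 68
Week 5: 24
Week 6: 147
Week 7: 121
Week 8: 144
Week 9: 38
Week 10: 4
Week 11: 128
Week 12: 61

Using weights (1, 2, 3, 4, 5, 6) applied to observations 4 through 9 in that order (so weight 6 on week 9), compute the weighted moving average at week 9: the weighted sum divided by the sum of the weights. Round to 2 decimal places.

94.71

Weighted sum: 1·68 + 2·24 + 3·147 + 4·121 + 5·144 + 6·38 = 68 + 48 + 441 + 484 + 720 + 228 = 1989
Weight total: 1 + 2 + 3 + 4 + 5 + 6 = 21
WMA = 1989 / 21 = 94.71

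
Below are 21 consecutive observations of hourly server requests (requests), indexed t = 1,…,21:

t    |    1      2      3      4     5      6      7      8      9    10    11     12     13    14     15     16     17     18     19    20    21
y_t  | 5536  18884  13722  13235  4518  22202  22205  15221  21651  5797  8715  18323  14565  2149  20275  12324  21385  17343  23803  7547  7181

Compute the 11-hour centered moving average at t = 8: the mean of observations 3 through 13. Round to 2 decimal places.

Sum of periods 3–13: 13722 + 13235 + 4518 + 22202 + 22205 + 15221 + 21651 + 5797 + 8715 + 18323 + 14565 = 160154
Divide by 11: 160154 / 11 = 14559.45

14559.45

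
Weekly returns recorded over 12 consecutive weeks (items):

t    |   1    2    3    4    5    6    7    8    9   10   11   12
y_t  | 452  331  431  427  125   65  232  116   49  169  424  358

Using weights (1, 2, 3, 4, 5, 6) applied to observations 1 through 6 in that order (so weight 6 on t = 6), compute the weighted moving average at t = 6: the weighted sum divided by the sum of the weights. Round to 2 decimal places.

244.29

Weighted sum: 1·452 + 2·331 + 3·431 + 4·427 + 5·125 + 6·65 = 452 + 662 + 1293 + 1708 + 625 + 390 = 5130
Weight total: 1 + 2 + 3 + 4 + 5 + 6 = 21
WMA = 5130 / 21 = 244.29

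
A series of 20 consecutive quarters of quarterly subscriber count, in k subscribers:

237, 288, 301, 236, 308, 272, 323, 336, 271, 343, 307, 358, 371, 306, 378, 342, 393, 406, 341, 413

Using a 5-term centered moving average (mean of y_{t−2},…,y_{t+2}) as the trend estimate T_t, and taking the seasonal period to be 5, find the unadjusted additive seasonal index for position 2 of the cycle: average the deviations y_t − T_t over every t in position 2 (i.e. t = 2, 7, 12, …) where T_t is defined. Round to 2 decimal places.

21.00

Season position 2 occurs at t = 7, 12, 17 (where T_t is defined).
t=7: T_7 = 302.0000; y_7 − T_7 = 323 − 302.0000 = 21.0000
t=12: T_12 = 337.0000; y_12 − T_12 = 358 − 337.0000 = 21.0000
t=17: T_17 = 372.0000; y_17 − T_17 = 393 − 372.0000 = 21.0000
Mean deviation: (21.0000 + 21.0000 + 21.0000) / 3 = 21.00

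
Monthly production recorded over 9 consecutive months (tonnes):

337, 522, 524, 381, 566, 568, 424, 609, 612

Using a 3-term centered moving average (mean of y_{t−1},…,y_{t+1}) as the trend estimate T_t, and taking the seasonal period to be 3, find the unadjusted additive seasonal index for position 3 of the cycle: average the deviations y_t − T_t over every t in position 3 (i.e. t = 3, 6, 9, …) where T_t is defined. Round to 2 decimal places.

48.50

Season position 3 occurs at t = 3, 6 (where T_t is defined).
t=3: T_3 = 475.6667; y_3 − T_3 = 524 − 475.6667 = 48.3333
t=6: T_6 = 519.3333; y_6 − T_6 = 568 − 519.3333 = 48.6667
Mean deviation: (48.3333 + 48.6667) / 2 = 48.50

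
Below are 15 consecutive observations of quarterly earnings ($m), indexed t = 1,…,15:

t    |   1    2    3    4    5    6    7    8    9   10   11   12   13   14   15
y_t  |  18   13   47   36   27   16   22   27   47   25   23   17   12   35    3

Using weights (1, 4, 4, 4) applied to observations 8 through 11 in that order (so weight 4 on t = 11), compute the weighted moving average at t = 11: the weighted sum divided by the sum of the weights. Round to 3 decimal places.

31.308

Weighted sum: 1·27 + 4·47 + 4·25 + 4·23 = 27 + 188 + 100 + 92 = 407
Weight total: 1 + 4 + 4 + 4 = 13
WMA = 407 / 13 = 31.308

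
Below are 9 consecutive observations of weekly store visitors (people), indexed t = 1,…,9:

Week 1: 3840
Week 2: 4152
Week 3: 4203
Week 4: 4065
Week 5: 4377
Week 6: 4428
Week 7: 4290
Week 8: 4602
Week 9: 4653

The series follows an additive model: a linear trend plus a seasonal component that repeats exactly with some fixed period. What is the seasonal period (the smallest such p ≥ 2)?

3

First differences y_{t+1} − y_t: 312, 51, -138, 312, 51, -138, 312, 51, …
The difference pattern repeats every 3 terms and not for any smaller step, so p = 3.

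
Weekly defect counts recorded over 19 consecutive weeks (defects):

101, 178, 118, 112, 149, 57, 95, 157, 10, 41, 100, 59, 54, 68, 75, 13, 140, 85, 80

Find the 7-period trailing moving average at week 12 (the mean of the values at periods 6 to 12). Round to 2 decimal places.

Sum of periods 6–12: 57 + 95 + 157 + 10 + 41 + 100 + 59 = 519
Divide by 7: 519 / 7 = 74.14

74.14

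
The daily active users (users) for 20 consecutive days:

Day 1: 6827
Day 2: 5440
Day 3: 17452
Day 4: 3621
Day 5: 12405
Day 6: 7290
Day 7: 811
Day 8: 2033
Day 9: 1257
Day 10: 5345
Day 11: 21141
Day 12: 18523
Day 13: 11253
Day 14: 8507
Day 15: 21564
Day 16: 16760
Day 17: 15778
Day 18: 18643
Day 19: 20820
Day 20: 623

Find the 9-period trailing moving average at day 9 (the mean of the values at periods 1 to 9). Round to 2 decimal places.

Sum of periods 1–9: 6827 + 5440 + 17452 + 3621 + 12405 + 7290 + 811 + 2033 + 1257 = 57136
Divide by 9: 57136 / 9 = 6348.44

6348.44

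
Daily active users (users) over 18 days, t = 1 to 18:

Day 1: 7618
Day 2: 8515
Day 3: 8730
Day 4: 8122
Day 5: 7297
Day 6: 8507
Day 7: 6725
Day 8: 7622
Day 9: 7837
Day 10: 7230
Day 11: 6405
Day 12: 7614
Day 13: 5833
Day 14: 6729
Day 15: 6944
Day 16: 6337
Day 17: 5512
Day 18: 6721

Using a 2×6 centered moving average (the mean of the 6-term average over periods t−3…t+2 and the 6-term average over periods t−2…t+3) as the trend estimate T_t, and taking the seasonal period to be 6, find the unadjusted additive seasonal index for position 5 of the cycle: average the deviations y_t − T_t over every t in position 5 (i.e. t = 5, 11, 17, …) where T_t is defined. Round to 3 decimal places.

Season position 5 occurs at t = 5, 11 (where T_t is defined).
t=5: T_5 = 7908.25000; y_5 − T_5 = 7297 − 7908.25000 = -611.25000
t=11: T_11 = 7015.75000; y_11 − T_11 = 6405 − 7015.75000 = -610.75000
Mean deviation: (-611.25000 + -610.75000) / 2 = -611.000

-611.000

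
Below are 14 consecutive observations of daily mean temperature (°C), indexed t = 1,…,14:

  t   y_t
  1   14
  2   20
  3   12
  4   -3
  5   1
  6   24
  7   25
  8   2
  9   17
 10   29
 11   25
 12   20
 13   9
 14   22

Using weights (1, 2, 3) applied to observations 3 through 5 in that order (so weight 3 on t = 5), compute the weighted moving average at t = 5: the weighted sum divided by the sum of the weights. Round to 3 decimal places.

Weighted sum: 1·12 + 2·-3 + 3·1 = 12 + -6 + 3 = 9
Weight total: 1 + 2 + 3 = 6
WMA = 9 / 6 = 1.500

1.500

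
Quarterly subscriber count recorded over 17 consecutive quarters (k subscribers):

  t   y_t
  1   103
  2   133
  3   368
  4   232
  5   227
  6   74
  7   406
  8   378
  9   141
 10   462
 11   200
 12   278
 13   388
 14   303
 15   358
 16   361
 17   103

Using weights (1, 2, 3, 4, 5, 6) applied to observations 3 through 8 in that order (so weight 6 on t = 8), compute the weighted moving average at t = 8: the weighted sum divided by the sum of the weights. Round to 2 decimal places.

Weighted sum: 1·368 + 2·232 + 3·227 + 4·74 + 5·406 + 6·378 = 368 + 464 + 681 + 296 + 2030 + 2268 = 6107
Weight total: 1 + 2 + 3 + 4 + 5 + 6 = 21
WMA = 6107 / 21 = 290.81

290.81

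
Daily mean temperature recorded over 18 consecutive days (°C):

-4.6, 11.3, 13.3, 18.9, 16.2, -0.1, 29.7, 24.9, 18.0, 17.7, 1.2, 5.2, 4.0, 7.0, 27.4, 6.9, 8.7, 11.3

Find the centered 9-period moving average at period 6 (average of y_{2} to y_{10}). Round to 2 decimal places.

Sum of periods 2–10: 11.3 + 13.3 + 18.9 + 16.2 + (-0.1) + 29.7 + 24.9 + 18.0 + 17.7 = 149.9
Divide by 9: 149.9 / 9 = 16.66

16.66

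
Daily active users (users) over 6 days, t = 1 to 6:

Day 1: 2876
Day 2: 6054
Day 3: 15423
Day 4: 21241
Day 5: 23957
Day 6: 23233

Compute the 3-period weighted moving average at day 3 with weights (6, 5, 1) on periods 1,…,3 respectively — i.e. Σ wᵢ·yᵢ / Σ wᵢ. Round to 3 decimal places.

Weighted sum: 6·2876 + 5·6054 + 1·15423 = 17256 + 30270 + 15423 = 62949
Weight total: 6 + 5 + 1 = 12
WMA = 62949 / 12 = 5245.750

5245.750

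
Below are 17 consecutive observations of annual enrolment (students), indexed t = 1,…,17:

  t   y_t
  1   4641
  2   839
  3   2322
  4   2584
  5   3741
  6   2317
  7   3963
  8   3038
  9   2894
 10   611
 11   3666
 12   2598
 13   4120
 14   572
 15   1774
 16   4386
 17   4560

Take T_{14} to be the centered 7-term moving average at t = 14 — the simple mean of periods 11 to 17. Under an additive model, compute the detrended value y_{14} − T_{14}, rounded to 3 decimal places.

-2524.571

Trend T_14 = (3666 + 2598 + 4120 + 572 + 1774 + 4386 + 4560) / 7 = 21676/7 = 3096.57143
Detrended value: 572 − 3096.57143 = -2524.571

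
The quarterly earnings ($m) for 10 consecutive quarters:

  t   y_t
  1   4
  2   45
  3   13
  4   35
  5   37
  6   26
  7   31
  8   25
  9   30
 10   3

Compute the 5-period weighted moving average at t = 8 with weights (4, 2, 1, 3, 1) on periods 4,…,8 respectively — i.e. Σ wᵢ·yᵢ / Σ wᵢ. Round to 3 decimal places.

Weighted sum: 4·35 + 2·37 + 1·26 + 3·31 + 1·25 = 140 + 74 + 26 + 93 + 25 = 358
Weight total: 4 + 2 + 1 + 3 + 1 = 11
WMA = 358 / 11 = 32.545

32.545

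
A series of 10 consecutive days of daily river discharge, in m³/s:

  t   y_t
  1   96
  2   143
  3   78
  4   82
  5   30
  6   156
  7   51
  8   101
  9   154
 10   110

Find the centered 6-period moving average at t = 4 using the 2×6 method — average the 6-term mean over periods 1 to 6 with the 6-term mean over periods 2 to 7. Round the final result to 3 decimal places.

93.750

Sum over 1–6: 96 + 143 + 78 + 82 + 30 + 156 = 585
Sum over 2–7: 143 + 78 + 82 + 30 + 156 + 51 = 540
CMA at t=4 = (585 + 540) / (2·6) = 1125 / 12 = 93.750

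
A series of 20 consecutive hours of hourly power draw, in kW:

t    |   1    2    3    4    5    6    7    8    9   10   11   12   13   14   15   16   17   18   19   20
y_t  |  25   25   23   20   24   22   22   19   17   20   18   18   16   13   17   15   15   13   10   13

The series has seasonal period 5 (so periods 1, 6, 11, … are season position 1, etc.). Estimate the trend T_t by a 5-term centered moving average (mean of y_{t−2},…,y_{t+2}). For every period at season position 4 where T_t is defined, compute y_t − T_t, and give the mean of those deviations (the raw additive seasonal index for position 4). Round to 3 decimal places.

-2.600

Season position 4 occurs at t = 4, 9, 14 (where T_t is defined).
t=4: T_4 = 22.80000; y_4 − T_4 = 20 − 22.80000 = -2.80000
t=9: T_9 = 19.20000; y_9 − T_9 = 17 − 19.20000 = -2.20000
t=14: T_14 = 15.80000; y_14 − T_14 = 13 − 15.80000 = -2.80000
Mean deviation: (-2.80000 + -2.20000 + -2.80000) / 3 = -2.600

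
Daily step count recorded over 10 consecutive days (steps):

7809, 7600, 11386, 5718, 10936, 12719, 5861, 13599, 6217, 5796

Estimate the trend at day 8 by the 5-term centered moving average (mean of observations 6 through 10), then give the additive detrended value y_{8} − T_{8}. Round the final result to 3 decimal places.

4760.600

Trend T_8 = (12719 + 5861 + 13599 + 6217 + 5796) / 5 = 44192/5 = 8838.40000
Detrended value: 13599 − 8838.40000 = 4760.600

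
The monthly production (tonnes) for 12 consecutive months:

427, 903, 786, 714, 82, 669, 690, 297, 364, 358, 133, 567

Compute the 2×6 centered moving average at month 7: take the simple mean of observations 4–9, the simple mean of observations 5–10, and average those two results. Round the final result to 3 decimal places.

Sum over 4–9: 714 + 82 + 669 + 690 + 297 + 364 = 2816
Sum over 5–10: 82 + 669 + 690 + 297 + 364 + 358 = 2460
CMA at t=7 = (2816 + 2460) / (2·6) = 5276 / 12 = 439.667

439.667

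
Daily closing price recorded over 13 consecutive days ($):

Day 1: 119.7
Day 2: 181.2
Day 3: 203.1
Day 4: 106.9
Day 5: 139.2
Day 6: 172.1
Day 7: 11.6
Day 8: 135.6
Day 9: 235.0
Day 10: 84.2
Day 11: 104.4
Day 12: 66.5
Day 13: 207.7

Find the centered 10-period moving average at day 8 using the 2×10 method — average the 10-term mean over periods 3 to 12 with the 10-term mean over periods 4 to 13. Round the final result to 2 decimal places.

Sum over 3–12: 203.1 + 106.9 + 139.2 + 172.1 + 11.6 + 135.6 + 235.0 + 84.2 + 104.4 + 66.5 = 1258.6
Sum over 4–13: 106.9 + 139.2 + 172.1 + 11.6 + 135.6 + 235.0 + 84.2 + 104.4 + 66.5 + 207.7 = 1263.2
CMA at t=8 = (1258.6 + 1263.2) / (2·10) = 2521.8 / 20 = 126.09

126.09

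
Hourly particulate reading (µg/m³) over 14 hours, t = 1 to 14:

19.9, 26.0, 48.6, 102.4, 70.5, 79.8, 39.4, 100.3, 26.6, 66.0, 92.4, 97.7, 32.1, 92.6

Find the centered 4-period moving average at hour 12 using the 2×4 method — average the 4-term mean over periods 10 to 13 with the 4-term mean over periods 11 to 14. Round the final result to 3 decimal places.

75.375

Sum over 10–13: 66.0 + 92.4 + 97.7 + 32.1 = 288.2
Sum over 11–14: 92.4 + 97.7 + 32.1 + 92.6 = 314.8
CMA at t=12 = (288.2 + 314.8) / (2·4) = 603.0 / 8 = 75.375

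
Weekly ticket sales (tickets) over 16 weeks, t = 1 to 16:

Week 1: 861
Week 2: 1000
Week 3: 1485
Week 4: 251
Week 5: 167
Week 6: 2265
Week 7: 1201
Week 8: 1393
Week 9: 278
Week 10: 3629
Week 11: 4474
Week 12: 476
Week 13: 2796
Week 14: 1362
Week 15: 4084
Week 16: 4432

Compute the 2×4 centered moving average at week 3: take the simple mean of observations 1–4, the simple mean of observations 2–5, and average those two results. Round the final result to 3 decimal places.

Sum over 1–4: 861 + 1000 + 1485 + 251 = 3597
Sum over 2–5: 1000 + 1485 + 251 + 167 = 2903
CMA at t=3 = (3597 + 2903) / (2·4) = 6500 / 8 = 812.500

812.500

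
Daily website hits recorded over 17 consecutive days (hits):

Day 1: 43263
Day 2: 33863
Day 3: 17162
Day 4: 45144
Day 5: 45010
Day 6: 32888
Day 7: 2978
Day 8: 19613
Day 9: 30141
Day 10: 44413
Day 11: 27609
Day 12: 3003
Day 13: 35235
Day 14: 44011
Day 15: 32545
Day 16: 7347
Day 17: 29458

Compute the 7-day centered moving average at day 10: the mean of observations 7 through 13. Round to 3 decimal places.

Sum of periods 7–13: 2978 + 19613 + 30141 + 44413 + 27609 + 3003 + 35235 = 162992
Divide by 7: 162992 / 7 = 23284.571

23284.571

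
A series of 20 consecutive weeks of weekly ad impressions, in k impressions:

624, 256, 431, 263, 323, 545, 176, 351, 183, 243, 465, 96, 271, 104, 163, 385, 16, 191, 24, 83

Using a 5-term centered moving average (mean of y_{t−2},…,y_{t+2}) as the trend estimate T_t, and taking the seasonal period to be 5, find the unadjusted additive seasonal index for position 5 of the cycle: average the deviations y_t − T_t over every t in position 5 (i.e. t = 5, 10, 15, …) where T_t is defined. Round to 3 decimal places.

Season position 5 occurs at t = 5, 10, 15 (where T_t is defined).
t=5: T_5 = 347.60000; y_5 − T_5 = 323 − 347.60000 = -24.60000
t=10: T_10 = 267.60000; y_10 − T_10 = 243 − 267.60000 = -24.60000
t=15: T_15 = 187.80000; y_15 − T_15 = 163 − 187.80000 = -24.80000
Mean deviation: (-24.60000 + -24.60000 + -24.80000) / 3 = -24.667

-24.667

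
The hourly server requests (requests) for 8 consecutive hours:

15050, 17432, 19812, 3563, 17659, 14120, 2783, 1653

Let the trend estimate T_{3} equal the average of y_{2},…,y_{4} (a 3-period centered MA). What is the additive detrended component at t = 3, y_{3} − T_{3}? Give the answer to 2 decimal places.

Trend T_3 = (17432 + 19812 + 3563) / 3 = 40807/3 = 13602.3333
Detrended value: 19812 − 13602.3333 = 6209.67

6209.67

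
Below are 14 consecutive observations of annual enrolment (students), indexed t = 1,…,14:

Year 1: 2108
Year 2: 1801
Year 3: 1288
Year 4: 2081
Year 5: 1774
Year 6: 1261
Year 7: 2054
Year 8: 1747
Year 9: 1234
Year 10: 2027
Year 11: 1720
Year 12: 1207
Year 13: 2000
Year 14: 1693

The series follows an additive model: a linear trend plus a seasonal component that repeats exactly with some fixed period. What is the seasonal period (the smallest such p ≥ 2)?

3

First differences y_{t+1} − y_t: -307, -513, 793, -307, -513, 793, -307, -513, …
The difference pattern repeats every 3 terms and not for any smaller step, so p = 3.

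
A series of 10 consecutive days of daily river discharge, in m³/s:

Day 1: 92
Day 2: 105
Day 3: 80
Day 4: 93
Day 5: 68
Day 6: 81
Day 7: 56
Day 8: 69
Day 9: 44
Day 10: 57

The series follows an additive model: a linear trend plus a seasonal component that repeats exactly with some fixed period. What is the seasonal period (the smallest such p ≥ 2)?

2

First differences y_{t+1} − y_t: 13, -25, 13, -25, 13, -25, …
The difference pattern repeats every 2 terms and not for any smaller step, so p = 2.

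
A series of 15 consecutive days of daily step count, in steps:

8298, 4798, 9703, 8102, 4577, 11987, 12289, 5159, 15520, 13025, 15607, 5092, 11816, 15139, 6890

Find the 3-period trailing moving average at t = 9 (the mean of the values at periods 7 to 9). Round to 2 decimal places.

10989.33

Sum of periods 7–9: 12289 + 5159 + 15520 = 32968
Divide by 3: 32968 / 3 = 10989.33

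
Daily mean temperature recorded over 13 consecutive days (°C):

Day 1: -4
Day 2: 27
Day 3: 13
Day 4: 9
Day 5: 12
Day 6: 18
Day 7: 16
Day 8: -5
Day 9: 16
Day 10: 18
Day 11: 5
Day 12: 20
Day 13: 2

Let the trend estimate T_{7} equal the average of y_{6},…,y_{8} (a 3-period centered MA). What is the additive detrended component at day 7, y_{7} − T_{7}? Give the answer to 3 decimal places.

6.333

Trend T_7 = (18 + 16 + (-5)) / 3 = 29/3 = 9.66667
Detrended value: 16 − 9.66667 = 6.333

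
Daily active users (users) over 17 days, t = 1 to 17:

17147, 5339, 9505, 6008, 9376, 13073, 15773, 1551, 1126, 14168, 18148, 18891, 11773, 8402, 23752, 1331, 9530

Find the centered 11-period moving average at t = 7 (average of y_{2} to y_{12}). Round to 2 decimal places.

10268.91

Sum of periods 2–12: 5339 + 9505 + 6008 + 9376 + 13073 + 15773 + 1551 + 1126 + 14168 + 18148 + 18891 = 112958
Divide by 11: 112958 / 11 = 10268.91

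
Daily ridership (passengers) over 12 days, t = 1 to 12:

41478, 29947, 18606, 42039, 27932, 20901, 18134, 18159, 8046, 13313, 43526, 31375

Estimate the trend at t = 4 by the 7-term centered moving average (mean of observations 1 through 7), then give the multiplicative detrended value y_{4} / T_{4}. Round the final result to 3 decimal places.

Trend T_4 = (41478 + 29947 + 18606 + 42039 + 27932 + 20901 + 18134) / 7 = 199037/7 = 28433.85714
Ratio to trend: 42039 / 28433.85714 = 1.478

1.478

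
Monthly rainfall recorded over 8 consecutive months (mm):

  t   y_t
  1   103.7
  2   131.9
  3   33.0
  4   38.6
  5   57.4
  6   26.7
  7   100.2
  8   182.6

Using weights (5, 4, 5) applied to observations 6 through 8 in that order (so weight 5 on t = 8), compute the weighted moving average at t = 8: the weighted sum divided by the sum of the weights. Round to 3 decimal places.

Weighted sum: 5·26.7 + 4·100.2 + 5·182.6 = 133.5 + 400.8 + 913.0 = 1447.3
Weight total: 5 + 4 + 5 = 14
WMA = 1447.3 / 14 = 103.379

103.379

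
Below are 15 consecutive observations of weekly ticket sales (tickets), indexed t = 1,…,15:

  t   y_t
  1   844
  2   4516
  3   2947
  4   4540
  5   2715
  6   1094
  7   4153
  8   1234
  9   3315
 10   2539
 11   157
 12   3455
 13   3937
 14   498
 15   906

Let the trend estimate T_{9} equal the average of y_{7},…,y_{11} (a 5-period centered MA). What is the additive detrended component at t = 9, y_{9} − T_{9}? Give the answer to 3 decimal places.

1035.400

Trend T_9 = (4153 + 1234 + 3315 + 2539 + 157) / 5 = 11398/5 = 2279.60000
Detrended value: 3315 − 2279.60000 = 1035.400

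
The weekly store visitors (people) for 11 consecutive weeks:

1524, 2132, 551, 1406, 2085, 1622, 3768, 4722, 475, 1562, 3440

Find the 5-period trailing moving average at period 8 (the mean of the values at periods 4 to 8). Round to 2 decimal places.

Sum of periods 4–8: 1406 + 2085 + 1622 + 3768 + 4722 = 13603
Divide by 5: 13603 / 5 = 2720.60

2720.60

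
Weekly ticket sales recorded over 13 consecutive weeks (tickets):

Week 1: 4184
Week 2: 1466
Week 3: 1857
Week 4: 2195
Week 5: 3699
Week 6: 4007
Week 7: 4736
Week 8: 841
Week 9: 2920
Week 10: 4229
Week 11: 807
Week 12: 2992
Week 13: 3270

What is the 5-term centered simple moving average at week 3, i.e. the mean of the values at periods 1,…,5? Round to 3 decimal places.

2680.200

Sum of periods 1–5: 4184 + 1466 + 1857 + 2195 + 3699 = 13401
Divide by 5: 13401 / 5 = 2680.200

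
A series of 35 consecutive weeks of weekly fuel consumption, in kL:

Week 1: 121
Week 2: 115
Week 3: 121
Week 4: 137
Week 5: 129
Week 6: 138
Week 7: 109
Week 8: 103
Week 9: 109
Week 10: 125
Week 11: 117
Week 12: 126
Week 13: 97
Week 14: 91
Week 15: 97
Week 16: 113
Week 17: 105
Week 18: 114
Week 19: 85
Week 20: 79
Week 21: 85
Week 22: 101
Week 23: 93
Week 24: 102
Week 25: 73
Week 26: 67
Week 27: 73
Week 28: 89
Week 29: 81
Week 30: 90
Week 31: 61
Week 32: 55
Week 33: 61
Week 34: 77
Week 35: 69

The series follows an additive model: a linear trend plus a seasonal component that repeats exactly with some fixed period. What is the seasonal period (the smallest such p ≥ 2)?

6

First differences y_{t+1} − y_t: -6, 6, 16, -8, 9, -29, -6, 6, 16, -8, 9, -29, -6, 6, …
The difference pattern repeats every 6 terms and not for any smaller step, so p = 6.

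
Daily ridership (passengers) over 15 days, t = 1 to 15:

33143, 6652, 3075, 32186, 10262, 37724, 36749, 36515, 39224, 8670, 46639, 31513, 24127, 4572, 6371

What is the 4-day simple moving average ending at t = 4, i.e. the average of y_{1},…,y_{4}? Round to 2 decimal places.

18764.00

Sum of periods 1–4: 33143 + 6652 + 3075 + 32186 = 75056
Divide by 4: 75056 / 4 = 18764.00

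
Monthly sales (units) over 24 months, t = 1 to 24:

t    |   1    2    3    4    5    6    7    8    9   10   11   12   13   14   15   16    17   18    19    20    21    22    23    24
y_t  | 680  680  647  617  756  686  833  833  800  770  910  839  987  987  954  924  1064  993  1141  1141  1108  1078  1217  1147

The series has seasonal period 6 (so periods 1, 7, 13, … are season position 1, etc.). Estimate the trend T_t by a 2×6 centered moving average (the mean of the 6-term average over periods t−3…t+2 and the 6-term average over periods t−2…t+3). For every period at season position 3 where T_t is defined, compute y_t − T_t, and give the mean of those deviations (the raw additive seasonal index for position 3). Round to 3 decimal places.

Season position 3 occurs at t = 9, 15, 21 (where T_t is defined).
t=9: T_9 = 818.08333; y_9 − T_9 = 800 − 818.08333 = -18.08333
t=15: T_15 = 972.00000; y_15 − T_15 = 954 − 972.00000 = -18.00000
t=21: T_21 = 1125.83333; y_21 − T_21 = 1108 − 1125.83333 = -17.83333
Mean deviation: (-18.08333 + -18.00000 + -17.83333) / 3 = -17.972

-17.972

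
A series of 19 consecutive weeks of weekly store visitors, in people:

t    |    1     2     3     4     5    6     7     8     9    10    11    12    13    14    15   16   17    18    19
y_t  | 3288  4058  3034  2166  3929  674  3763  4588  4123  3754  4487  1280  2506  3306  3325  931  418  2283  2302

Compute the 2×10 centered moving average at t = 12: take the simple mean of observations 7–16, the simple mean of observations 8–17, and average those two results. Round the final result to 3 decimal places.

Sum over 7–16: 3763 + 4588 + 4123 + 3754 + 4487 + 1280 + 2506 + 3306 + 3325 + 931 = 32063
Sum over 8–17: 4588 + 4123 + 3754 + 4487 + 1280 + 2506 + 3306 + 3325 + 931 + 418 = 28718
CMA at t=12 = (32063 + 28718) / (2·10) = 60781 / 20 = 3039.050

3039.050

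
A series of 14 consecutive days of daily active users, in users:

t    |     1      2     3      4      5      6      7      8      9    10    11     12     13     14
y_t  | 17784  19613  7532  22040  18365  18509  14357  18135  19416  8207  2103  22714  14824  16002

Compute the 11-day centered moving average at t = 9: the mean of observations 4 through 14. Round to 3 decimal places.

Sum of periods 4–14: 22040 + 18365 + 18509 + 14357 + 18135 + 19416 + 8207 + 2103 + 22714 + 14824 + 16002 = 174672
Divide by 11: 174672 / 11 = 15879.273

15879.273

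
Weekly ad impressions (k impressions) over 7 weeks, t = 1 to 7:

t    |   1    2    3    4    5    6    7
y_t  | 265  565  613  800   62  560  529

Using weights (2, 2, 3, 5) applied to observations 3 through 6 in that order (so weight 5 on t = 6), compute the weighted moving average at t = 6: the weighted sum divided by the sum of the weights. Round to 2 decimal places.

Weighted sum: 2·613 + 2·800 + 3·62 + 5·560 = 1226 + 1600 + 186 + 2800 = 5812
Weight total: 2 + 2 + 3 + 5 = 12
WMA = 5812 / 12 = 484.33

484.33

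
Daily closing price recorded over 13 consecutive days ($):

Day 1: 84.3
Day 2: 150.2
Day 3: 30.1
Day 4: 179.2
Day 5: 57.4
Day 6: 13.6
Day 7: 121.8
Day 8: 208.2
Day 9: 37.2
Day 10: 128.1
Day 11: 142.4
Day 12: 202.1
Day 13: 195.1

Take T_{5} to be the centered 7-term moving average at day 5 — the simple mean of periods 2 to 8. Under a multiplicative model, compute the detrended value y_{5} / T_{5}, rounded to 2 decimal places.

0.53

Trend T_5 = (150.2 + 30.1 + 179.2 + 57.4 + 13.6 + 121.8 + 208.2) / 7 = 760.5/7 = 108.6429
Ratio to trend: 57.4 / 108.6429 = 0.53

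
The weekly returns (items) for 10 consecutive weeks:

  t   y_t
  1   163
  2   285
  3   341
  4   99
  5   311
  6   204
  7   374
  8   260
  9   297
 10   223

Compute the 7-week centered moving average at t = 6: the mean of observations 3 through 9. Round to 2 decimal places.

269.43

Sum of periods 3–9: 341 + 99 + 311 + 204 + 374 + 260 + 297 = 1886
Divide by 7: 1886 / 7 = 269.43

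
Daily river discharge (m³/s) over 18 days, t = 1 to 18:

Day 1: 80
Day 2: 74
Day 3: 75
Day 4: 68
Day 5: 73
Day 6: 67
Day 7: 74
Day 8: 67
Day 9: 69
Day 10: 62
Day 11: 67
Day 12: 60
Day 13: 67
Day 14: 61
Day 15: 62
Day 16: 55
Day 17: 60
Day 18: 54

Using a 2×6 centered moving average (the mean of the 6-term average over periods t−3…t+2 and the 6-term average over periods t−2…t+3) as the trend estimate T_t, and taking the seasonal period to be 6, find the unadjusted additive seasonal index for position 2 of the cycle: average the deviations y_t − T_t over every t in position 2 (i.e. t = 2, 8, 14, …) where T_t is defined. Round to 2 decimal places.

Season position 2 occurs at t = 8, 14 (where T_t is defined).
t=8: T_8 = 68.1667; y_8 − T_8 = 67 − 68.1667 = -1.1667
t=14: T_14 = 61.4167; y_14 − T_14 = 61 − 61.4167 = -0.4167
Mean deviation: (-1.1667 + -0.4167) / 2 = -0.79

-0.79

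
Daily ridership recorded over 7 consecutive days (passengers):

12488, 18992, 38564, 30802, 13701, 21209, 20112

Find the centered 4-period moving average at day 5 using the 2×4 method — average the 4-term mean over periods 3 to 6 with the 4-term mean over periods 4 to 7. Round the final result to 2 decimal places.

23762.50

Sum over 3–6: 38564 + 30802 + 13701 + 21209 = 104276
Sum over 4–7: 30802 + 13701 + 21209 + 20112 = 85824
CMA at t=5 = (104276 + 85824) / (2·4) = 190100 / 8 = 23762.50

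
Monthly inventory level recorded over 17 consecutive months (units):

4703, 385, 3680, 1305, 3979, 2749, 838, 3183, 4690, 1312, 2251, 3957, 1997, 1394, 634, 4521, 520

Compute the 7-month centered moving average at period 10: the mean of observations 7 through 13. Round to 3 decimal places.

2604.000

Sum of periods 7–13: 838 + 3183 + 4690 + 1312 + 2251 + 3957 + 1997 = 18228
Divide by 7: 18228 / 7 = 2604.000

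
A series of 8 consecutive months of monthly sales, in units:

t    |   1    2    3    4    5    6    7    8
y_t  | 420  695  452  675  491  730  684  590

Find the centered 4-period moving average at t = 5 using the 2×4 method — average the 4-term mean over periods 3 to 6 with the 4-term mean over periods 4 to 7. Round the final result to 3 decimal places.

616.000

Sum over 3–6: 452 + 675 + 491 + 730 = 2348
Sum over 4–7: 675 + 491 + 730 + 684 = 2580
CMA at t=5 = (2348 + 2580) / (2·4) = 4928 / 8 = 616.000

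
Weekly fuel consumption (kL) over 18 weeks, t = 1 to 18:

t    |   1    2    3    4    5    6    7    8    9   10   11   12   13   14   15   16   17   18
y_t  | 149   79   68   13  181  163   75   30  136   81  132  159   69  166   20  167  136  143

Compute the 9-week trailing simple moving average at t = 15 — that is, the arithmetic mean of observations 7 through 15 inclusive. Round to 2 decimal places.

Sum of periods 7–15: 75 + 30 + 136 + 81 + 132 + 159 + 69 + 166 + 20 = 868
Divide by 9: 868 / 9 = 96.44

96.44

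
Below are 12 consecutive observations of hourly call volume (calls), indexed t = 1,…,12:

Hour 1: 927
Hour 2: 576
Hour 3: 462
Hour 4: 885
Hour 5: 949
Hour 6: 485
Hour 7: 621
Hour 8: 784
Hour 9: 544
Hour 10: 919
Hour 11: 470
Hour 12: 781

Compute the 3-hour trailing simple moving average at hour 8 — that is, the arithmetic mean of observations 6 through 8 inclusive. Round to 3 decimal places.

630.000

Sum of periods 6–8: 485 + 621 + 784 = 1890
Divide by 3: 1890 / 3 = 630.000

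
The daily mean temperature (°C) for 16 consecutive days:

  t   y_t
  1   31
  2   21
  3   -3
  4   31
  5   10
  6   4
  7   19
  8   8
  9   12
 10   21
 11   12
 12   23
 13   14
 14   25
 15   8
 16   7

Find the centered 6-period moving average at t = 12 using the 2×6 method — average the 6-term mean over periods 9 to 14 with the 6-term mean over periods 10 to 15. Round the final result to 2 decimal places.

Sum over 9–14: 12 + 21 + 12 + 23 + 14 + 25 = 107
Sum over 10–15: 21 + 12 + 23 + 14 + 25 + 8 = 103
CMA at t=12 = (107 + 103) / (2·6) = 210 / 12 = 17.50

17.50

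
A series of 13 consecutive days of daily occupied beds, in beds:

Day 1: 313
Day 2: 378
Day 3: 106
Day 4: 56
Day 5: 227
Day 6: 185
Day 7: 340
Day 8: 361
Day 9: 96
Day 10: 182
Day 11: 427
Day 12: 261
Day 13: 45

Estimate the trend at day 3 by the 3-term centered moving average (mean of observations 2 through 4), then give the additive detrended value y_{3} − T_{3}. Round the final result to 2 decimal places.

-74.00

Trend T_3 = (378 + 106 + 56) / 3 = 540/3 = 180.0000
Detrended value: 106 − 180.0000 = -74.00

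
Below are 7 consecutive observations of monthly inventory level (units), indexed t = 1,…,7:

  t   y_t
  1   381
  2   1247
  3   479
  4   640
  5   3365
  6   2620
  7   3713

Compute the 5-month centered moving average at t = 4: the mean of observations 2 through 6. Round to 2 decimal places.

1670.20

Sum of periods 2–6: 1247 + 479 + 640 + 3365 + 2620 = 8351
Divide by 5: 8351 / 5 = 1670.20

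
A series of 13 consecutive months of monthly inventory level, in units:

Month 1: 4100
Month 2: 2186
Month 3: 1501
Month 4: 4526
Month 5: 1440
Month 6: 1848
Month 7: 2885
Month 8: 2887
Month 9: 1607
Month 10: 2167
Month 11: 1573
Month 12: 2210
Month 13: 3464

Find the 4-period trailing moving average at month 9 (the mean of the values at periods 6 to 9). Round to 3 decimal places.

Sum of periods 6–9: 1848 + 2885 + 2887 + 1607 = 9227
Divide by 4: 9227 / 4 = 2306.750

2306.750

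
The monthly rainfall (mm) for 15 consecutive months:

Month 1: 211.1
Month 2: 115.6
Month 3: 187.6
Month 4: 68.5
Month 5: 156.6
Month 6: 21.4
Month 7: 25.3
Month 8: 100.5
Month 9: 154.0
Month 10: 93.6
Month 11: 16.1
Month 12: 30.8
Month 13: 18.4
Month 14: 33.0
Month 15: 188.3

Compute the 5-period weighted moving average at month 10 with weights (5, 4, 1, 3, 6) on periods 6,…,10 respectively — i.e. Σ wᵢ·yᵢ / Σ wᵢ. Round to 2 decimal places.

70.12

Weighted sum: 5·21.4 + 4·25.3 + 1·100.5 + 3·154.0 + 6·93.6 = 107.0 + 101.2 + 100.5 + 462.0 + 561.6 = 1332.3
Weight total: 5 + 4 + 1 + 3 + 6 = 19
WMA = 1332.3 / 19 = 70.12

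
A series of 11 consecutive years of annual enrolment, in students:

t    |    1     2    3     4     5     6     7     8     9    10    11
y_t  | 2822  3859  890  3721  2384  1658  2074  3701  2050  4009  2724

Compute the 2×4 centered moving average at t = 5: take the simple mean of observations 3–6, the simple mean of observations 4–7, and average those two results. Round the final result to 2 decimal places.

2311.25

Sum over 3–6: 890 + 3721 + 2384 + 1658 = 8653
Sum over 4–7: 3721 + 2384 + 1658 + 2074 = 9837
CMA at t=5 = (8653 + 9837) / (2·4) = 18490 / 8 = 2311.25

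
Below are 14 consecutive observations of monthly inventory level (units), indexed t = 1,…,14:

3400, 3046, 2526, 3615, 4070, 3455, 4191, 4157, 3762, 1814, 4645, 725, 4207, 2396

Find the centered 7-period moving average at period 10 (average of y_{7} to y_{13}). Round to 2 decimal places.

3357.29

Sum of periods 7–13: 4191 + 4157 + 3762 + 1814 + 4645 + 725 + 4207 = 23501
Divide by 7: 23501 / 7 = 3357.29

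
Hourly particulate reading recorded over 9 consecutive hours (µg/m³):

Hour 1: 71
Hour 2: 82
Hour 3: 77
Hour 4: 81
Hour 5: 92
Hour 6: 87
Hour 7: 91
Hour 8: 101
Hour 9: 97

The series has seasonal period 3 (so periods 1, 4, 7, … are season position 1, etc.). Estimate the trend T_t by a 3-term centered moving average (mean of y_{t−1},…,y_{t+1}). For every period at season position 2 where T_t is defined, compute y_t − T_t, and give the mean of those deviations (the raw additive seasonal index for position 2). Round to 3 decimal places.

5.111

Season position 2 occurs at t = 2, 5, 8 (where T_t is defined).
t=2: T_2 = 76.66667; y_2 − T_2 = 82 − 76.66667 = 5.33333
t=5: T_5 = 86.66667; y_5 − T_5 = 92 − 86.66667 = 5.33333
t=8: T_8 = 96.33333; y_8 − T_8 = 101 − 96.33333 = 4.66667
Mean deviation: (5.33333 + 5.33333 + 4.66667) / 3 = 5.111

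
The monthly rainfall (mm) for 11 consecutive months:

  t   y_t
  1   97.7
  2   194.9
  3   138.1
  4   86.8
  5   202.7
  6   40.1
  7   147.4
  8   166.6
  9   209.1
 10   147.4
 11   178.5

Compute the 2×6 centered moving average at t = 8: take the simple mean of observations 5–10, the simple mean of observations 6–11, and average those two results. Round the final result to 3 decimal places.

150.200

Sum over 5–10: 202.7 + 40.1 + 147.4 + 166.6 + 209.1 + 147.4 = 913.3
Sum over 6–11: 40.1 + 147.4 + 166.6 + 209.1 + 147.4 + 178.5 = 889.1
CMA at t=8 = (913.3 + 889.1) / (2·6) = 1802.4 / 12 = 150.200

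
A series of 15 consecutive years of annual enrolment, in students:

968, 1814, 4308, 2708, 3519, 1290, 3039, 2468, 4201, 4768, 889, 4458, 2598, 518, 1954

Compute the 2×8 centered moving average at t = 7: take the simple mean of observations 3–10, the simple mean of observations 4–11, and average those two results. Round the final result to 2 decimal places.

3073.94

Sum over 3–10: 4308 + 2708 + 3519 + 1290 + 3039 + 2468 + 4201 + 4768 = 26301
Sum over 4–11: 2708 + 3519 + 1290 + 3039 + 2468 + 4201 + 4768 + 889 = 22882
CMA at t=7 = (26301 + 22882) / (2·8) = 49183 / 16 = 3073.94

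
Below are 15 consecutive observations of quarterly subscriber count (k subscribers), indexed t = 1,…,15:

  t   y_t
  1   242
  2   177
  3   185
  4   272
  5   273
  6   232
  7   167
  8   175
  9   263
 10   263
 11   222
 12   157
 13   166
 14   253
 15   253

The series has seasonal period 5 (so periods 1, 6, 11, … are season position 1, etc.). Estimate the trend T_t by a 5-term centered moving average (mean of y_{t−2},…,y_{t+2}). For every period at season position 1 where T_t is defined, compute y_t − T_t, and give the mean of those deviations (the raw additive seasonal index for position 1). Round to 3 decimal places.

Season position 1 occurs at t = 6, 11 (where T_t is defined).
t=6: T_6 = 223.80000; y_6 − T_6 = 232 − 223.80000 = 8.20000
t=11: T_11 = 214.20000; y_11 − T_11 = 222 − 214.20000 = 7.80000
Mean deviation: (8.20000 + 7.80000) / 2 = 8.000

8.000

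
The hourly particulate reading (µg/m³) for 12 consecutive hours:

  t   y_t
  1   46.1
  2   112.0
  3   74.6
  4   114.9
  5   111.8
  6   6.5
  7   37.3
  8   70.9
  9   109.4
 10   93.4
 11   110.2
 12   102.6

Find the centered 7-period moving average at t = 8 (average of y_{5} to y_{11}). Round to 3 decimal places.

77.071

Sum of periods 5–11: 111.8 + 6.5 + 37.3 + 70.9 + 109.4 + 93.4 + 110.2 = 539.5
Divide by 7: 539.5 / 7 = 77.071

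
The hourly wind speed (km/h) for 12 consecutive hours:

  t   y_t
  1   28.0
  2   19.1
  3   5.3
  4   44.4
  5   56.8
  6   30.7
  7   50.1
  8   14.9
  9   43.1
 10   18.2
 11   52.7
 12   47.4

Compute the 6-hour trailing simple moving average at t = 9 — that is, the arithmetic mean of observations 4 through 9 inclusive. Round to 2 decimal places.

40.00

Sum of periods 4–9: 44.4 + 56.8 + 30.7 + 50.1 + 14.9 + 43.1 = 240.0
Divide by 6: 240.0 / 6 = 40.00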